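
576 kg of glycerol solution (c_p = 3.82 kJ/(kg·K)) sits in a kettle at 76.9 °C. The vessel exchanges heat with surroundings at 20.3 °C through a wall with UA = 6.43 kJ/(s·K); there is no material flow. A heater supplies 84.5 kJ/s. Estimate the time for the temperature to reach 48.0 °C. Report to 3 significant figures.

374 s

Lumped-capacitance energy balance: M c_p dT/dt = UA(T_amb − T) + Q̇.
τ = M c_p/UA = 342.20 s; T_ss = T_amb + Q̇/UA = 20.3 + 84.5/6.43 = 33.442 °C.
T(t) = T_ss + (T₀ − T_ss)e^(−t/τ); set T = 48.0:
t = −τ ln[(T − T_ss)/(T₀ − T_ss)] = −342.20 · ln(0.33500) = 374.24 s.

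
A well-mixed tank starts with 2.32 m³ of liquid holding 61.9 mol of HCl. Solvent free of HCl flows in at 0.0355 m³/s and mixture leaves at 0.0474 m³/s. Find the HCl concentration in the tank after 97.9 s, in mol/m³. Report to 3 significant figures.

3.33 mol/m³

Let m(t) be the amount of HCl. Volume: V(t) = V₀ + (Q_in − Q_out) t = 2.32 − 0.011900 t; V(97.9) = 1.1550 m³.
Solute balance: dm/dt = 0 − Q_out C = −Q_out m/V(t).
Separate: dm/m = −Q_out dt/V(t) ⇒ ln(m/m₀) = −(Q_out/(Q_in−Q_out)) ln(V/V₀).
m = m₀ (V₀/V)^(Q_out/(Q_in−Q_out)) = 61.9 × (2.32/1.1550)^(-3.9832) = 3.8472 mol.
C = m/V = 3.8472/1.1550 = 3.3309 mol/m³.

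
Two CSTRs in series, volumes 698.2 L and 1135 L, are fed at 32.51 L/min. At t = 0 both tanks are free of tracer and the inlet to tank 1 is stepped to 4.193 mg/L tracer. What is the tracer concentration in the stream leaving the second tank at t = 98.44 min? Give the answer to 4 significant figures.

3.612 mg/L

Species balance on tank i: dCᵢ/dt = (Cᵢ₋₁ − Cᵢ)/τᵢ with τᵢ = Vᵢ/Q.
τ₁ = 698.2/32.51 = 21.4765 min; τ₂ = 1135/32.51 = 34.9123 min.
Tank 1: C₁ = C_in(1 − e^(−t/τ₁)). Tank 2 (τ₁ ≠ τ₂): C₂ = C_in[1 − (τ₁ e^(−t/τ₁) − τ₂ e^(−t/τ₂))/(τ₁ − τ₂)].
At t = 98.44: e^(−t/τ₁) = 0.0102178, e^(−t/τ₂) = 0.0596278.
C₂ = 4.193·[1 − (21.4765·0.0102178 − 34.9123·0.0596278)/(-13.4359)] = 4.193·0.861393 = 3.61182 mg/L.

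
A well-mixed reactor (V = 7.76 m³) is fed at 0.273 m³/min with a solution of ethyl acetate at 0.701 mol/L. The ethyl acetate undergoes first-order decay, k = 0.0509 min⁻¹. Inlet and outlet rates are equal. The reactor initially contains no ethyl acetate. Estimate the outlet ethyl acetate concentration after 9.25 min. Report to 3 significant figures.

0.157 mol/L

Accumulation = in − out − consumed: V dC/dt = Q C_in − Q C − k V C.
dC/dt = (Q/V) C_in − (Q/V + k) C; effective rate a = Q/V + k = 0.035180 + 0.0509 = 0.086080 min⁻¹.
C_ss = Q C_in/(Q + kV) = 0.28649 mol/L; C(t) = C_ss + (C₀ − C_ss) e^(−a t).
C(9.25) = 0.28649 + (-0.28649)·e^(−0.086080·9.25) = 0.28649 + (-0.28649)·0.45102 = 0.15728 mol/L.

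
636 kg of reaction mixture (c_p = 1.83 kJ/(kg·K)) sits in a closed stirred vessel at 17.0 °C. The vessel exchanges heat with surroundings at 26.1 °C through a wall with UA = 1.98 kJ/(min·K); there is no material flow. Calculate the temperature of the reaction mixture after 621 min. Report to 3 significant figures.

22.9 °C

M c_p dT/dt = −UA(T − T_amb).
dT/dt = (T_ss − T)/τ with T_ss = T_amb = 26.100 °C, τ = M c_p/UA = 636·1.83/1.98 = 587.82 min.
T approaches T_ss exponentially: T(t) = T_ss + (T₀ − T_ss) e^(−t/τ).
T(621) = 26.100 + (-9.1000)·0.34769 = 22.936 °C.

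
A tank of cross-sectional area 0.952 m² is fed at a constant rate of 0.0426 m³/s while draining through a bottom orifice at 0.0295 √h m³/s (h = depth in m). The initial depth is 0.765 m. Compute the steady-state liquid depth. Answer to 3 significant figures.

2.09 m

A dh/dt = Q_in − 0.0295 √h. Steady state requires inflow = outflow:
Q_in = 0.0295 √h_ss ⇒ √h_ss = 0.0426/0.0295 = 1.4441.
h_ss = 1.4441² = 2.0853 m. (Since h₀ = 0.765 m < h_ss, the level will rise toward this value.)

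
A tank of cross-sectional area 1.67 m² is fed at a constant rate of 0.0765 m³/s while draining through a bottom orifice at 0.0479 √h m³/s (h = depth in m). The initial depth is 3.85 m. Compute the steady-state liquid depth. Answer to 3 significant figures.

2.55 m

Level balance: A dh/dt = 0.0765 − 0.0479 √h. Setting dh/dt = 0:
Q_in = 0.0479 √h_ss ⇒ √h_ss = 0.0765/0.0479 = 1.5971.
h_ss = 1.5971² = 2.5507 m. (Since h₀ = 3.85 m > h_ss, the level will fall toward this value.)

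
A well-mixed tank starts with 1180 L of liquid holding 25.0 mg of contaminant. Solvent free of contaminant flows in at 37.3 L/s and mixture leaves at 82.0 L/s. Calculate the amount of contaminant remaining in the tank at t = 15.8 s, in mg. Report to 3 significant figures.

4.69 mg

Let m(t) be the amount of contaminant. Volume: V(t) = V₀ + (Q_in − Q_out) t = 1180 − 44.700 t; V(15.8) = 473.74 L.
Species balance (pure solvent in): dm/dt = −Q_out · m/V(t).
dm/m = −Q_out dt/(V₀ − 44.700 t); integrating gives ln(m/m₀) = −(Q_out/(Q_in−Q_out)) ln(V/V₀).
m = m₀ (V₀/V)^(Q_out/(Q_in−Q_out)) = 25.0 × (1180/473.74)^(-1.8345) = 4.6867 mg.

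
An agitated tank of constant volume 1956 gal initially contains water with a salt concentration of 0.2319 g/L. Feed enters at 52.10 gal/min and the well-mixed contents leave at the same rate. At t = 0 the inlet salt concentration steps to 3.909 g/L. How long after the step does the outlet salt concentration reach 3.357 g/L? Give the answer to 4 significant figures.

71.19 min

Unsteady species balance (constant V, well mixed): V dC/dt = Q(C_in − C), so τ = V/Q = 37.5432 min.
C(t) = C_in + (C₀ − C_in) e^(−t/τ). Set C = 3.357 and solve for t:
e^(−t/τ) = (C − C_in)/(C₀ − C_in) = (3.357 − 3.909)/(0.2319 − 3.909) = 0.150118
t = −τ ln(…) = 37.5432 × 1.89633 = 71.1943 min.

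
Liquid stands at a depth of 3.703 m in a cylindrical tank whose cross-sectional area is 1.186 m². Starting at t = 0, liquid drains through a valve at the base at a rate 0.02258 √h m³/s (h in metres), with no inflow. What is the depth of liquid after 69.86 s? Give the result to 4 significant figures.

1.586 m

A dh/dt = −Q_out = −0.02258 √h.
∫ h^(−1/2) dh = −(0.02258/A) ∫ dt, giving 2√h = 2√h₀ − (0.02258/A) t.
√h = √3.703 − 0.02258·69.86/(2·1.186) = 1.92432 − 0.665025 = 1.25929.
h = 1.25929² = 1.58582 m.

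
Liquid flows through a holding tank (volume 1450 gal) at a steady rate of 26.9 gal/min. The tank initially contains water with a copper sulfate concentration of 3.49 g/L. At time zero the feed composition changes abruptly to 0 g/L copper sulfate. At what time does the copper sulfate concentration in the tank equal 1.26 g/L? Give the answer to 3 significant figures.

Accumulation = in − out for the solute gives V dC/dt = Q(C_in − C), so τ = V/Q = 53.903 min.
C(t) = C_in + (C₀ − C_in) e^(−t/τ). Set C = 1.26 and solve for t:
e^(−t/τ) = (C − C_in)/(C₀ − C_in) = (1.26 − 0)/(3.49 − 0) = 0.36103
t = −τ ln(…) = 53.903 × 1.0188 = 54.916 min.

54.9 min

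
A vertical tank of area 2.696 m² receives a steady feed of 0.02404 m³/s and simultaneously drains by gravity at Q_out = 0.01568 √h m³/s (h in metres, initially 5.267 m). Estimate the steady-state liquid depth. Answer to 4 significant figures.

2.351 m

Level balance: A dh/dt = 0.02404 − 0.01568 √h. Setting dh/dt = 0:
Q_in = 0.01568 √h_ss ⇒ √h_ss = 0.02404/0.01568 = 1.53316.
h_ss = 1.53316² = 2.35059 m. (Since h₀ = 5.267 m > h_ss, the level will fall toward this value.)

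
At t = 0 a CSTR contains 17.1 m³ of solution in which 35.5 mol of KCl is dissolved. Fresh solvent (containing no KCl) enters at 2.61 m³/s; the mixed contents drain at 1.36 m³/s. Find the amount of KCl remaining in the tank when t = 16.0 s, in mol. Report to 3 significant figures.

Let m(t) be the amount of KCl. Volume: V(t) = V₀ + (Q_in − Q_out) t = 17.1 + 1.2500 t; V(16.0) = 37.100 m³.
No KCl enters, so dm/dt = −Q_out · (m/V).
Separate: dm/m = −Q_out dt/V(t) ⇒ ln(m/m₀) = −(Q_out/(Q_in−Q_out)) ln(V/V₀).
m = m₀ (V₀/V)^(Q_out/(Q_in−Q_out)) = 35.5 × (17.1/37.100)^(1.0880) = 15.284 mol.

15.3 mol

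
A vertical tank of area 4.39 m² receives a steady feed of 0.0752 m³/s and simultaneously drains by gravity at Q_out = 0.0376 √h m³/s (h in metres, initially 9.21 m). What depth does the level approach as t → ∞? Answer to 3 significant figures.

Level balance: A dh/dt = 0.0752 − 0.0376 √h. Setting dh/dt = 0:
Q_in = 0.0376 √h_ss ⇒ √h_ss = 0.0752/0.0376 = 2.0000.
h_ss = 2.0000² = 4.0000 m. (Since h₀ = 9.21 m > h_ss, the level will fall toward this value.)

4.00 m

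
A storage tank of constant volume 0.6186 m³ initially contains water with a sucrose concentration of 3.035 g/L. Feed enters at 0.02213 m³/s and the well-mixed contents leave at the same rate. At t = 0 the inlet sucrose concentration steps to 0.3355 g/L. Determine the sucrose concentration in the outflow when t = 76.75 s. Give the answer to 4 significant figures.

Unsteady species balance (constant V, well mixed): V dC/dt = Q(C_in − C).
Time constant τ = V/Q = 0.6186/0.02213 = 27.9530 s.
C approaches C_in exponentially: C(t) = C_in + (C₀ − C_in) e^(−t/τ).
C(76.75) = 0.3355 + (3.035 − 0.3355)·e^(−76.75/27.9530) = 0.3355 + (2.69950)·0.0642046 = 0.508820 g/L.

0.5088 g/L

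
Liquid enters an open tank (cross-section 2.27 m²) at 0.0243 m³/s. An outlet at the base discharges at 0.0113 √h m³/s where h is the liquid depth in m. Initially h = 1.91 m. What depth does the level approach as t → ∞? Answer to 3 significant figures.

4.62 m

Level balance: A dh/dt = 0.0243 − 0.0113 √h. Setting dh/dt = 0:
Q_in = 0.0113 √h_ss ⇒ √h_ss = 0.0243/0.0113 = 2.1504.
h_ss = 2.1504² = 4.6244 m. (Since h₀ = 1.91 m < h_ss, the level will rise toward this value.)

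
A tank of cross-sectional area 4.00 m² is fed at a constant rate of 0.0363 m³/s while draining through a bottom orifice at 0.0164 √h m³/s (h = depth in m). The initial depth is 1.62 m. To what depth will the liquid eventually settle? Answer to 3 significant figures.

4.90 m

A dh/dt = Q_in − 0.0164 √h. Steady state requires inflow = outflow:
Q_in = 0.0164 √h_ss ⇒ √h_ss = 0.0363/0.0164 = 2.2134.
h_ss = 2.2134² = 4.8992 m. (Since h₀ = 1.62 m < h_ss, the level will rise toward this value.)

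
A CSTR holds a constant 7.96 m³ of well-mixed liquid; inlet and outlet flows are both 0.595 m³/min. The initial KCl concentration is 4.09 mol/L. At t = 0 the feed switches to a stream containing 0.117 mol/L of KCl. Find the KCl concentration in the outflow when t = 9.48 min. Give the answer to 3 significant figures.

2.07 mol/L

Accumulation = in − out for the solute gives V dC/dt = Q(C_in − C).
Time constant τ = V/Q = 7.96/0.595 = 13.378 min.
Integrating: C(t) = C_in + (C₀ − C_in) e^(−t/τ).
C(9.48) = 0.117 + (4.09 − 0.117)·e^(−9.48/13.378) = 0.117 + (3.9730)·0.49232 = 2.0730 mol/L.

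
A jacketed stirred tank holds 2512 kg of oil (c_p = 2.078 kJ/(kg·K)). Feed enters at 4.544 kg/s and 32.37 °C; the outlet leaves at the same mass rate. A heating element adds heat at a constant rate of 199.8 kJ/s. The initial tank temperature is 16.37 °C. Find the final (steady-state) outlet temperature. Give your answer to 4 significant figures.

M c_p dT/dt = ṁ c_p (T_in − T) + Q̇.
At steady state dT/dt = 0 ⇒ T_ss = T_in + Q̇/(ṁ c_p) = 32.37 + 199.8/(4.544·2.078) = 53.5298 °C.

53.53 °C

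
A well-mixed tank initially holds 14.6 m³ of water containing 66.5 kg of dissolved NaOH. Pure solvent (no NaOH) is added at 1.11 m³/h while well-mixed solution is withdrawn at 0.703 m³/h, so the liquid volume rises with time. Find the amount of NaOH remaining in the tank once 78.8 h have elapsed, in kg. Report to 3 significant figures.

Total volume: dV/dt = Q_in − Q_out = 0.40700 m³/h, so V(t) = 14.6 + 0.40700 t and V(78.8) = 46.672 m³.
Solute balance: dm/dt = 0 − Q_out C = −Q_out m/V(t).
dm/m = −Q_out dt/(V₀ + 0.40700 t); integrating gives ln(m/m₀) = −(Q_out/(Q_in−Q_out)) ln(V/V₀).
m = m₀ (V₀/V)^(Q_out/(Q_in−Q_out)) = 66.5 × (14.6/46.672)^(1.7273) = 8.9344 kg.

8.93 kg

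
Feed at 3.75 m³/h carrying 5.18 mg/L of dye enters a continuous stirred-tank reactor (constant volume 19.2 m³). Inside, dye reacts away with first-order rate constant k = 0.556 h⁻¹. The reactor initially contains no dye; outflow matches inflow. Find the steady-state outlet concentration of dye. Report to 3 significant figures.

1.35 mg/L

Accumulation = in − out − consumed: V dC/dt = Q C_in − Q C − k V C.
At steady state: 0 = Q C_in − (Q + kV) C_ss, so C_ss = Q C_in/(Q + kV).
C_ss = 3.75·5.18/(3.75 + 0.556·19.2) = 19.425/14.425 = 1.3466 mg/L.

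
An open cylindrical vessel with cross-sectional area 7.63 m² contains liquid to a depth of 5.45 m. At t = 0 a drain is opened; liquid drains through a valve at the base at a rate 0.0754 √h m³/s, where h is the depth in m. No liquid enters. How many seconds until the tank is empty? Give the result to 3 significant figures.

472 s

A dh/dt = −Q_out = −0.0754 √h.
Separate and integrate: 2(√h − √h₀) = −(0.0754/A) t.
Tank is empty when √h = 0: t_empty = 2A√h₀/0.0754.
t_empty = 2·7.63·√5.45/0.0754 = 15.260·2.3345/0.0754 = 472.48 s.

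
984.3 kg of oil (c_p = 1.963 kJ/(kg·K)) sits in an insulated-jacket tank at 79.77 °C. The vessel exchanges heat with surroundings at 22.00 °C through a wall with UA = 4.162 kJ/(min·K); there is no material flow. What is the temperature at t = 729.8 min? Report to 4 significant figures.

Unsteady energy balance on the tank contents: M c_p dT/dt = −UA(T − T_amb).
dT/dt = (T_ss − T)/τ with T_ss = T_amb = 22.0000 °C, τ = M c_p/UA = 984.3·1.963/4.162 = 464.243 min.
This is linear first-order; T(t) = T_ss + (T₀ − T_ss) e^(−t/τ).
T(729.8) = 22.0000 + (57.7700)·0.207625 = 33.9945 °C.

33.99 °C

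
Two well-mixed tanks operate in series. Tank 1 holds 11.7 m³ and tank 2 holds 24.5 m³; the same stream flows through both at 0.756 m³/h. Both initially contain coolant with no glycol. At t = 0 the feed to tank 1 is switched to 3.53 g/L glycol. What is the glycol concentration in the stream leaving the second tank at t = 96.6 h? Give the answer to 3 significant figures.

Time constants: τᵢ = Vᵢ/Q for each well-mixed tank.
τ₁ = 11.7/0.756 = 15.476 h; τ₂ = 24.5/0.756 = 32.407 h.
Tank 1: C₁ = C_in(1 − e^(−t/τ₁)). Tank 2 (τ₁ ≠ τ₂): C₂ = C_in[1 − (τ₁ e^(−t/τ₁) − τ₂ e^(−t/τ₂))/(τ₁ − τ₂)].
At t = 96.6: e^(−t/τ₁) = 0.0019463, e^(−t/τ₂) = 0.050752.
C₂ = 3.53·[1 − (15.476·0.0019463 − 32.407·0.050752)/(-16.931)] = 3.53·0.90464 = 3.1934 g/L.

3.19 g/L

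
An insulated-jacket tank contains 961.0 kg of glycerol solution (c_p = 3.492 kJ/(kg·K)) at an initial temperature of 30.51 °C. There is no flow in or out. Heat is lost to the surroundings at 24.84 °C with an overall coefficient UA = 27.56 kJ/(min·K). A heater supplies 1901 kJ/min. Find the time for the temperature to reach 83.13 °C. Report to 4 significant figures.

216.6 min

Unsteady energy balance on the tank contents: M c_p dT/dt = −UA(T − T_amb) + Q̇.
τ = M c_p/UA = 121.764 min; T_ss = T_amb + Q̇/UA = 24.84 + 1901/27.56 = 93.8168 °C.
T(t) = T_ss + (T₀ − T_ss)e^(−t/τ); set T = 83.13:
t = −τ ln[(T − T_ss)/(T₀ − T_ss)] = −121.764 · ln(0.168809) = 216.616 min.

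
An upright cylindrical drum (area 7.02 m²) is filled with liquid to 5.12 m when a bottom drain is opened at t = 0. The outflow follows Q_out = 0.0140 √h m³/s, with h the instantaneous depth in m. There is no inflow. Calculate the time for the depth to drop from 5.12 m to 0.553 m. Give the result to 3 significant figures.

1520 s

Unsteady balance on liquid volume: A dh/dt = −0.0140 √h.
Separate and integrate: 2(√h − √h₀) = −(0.0140/A) t.
t = 2A(√h₀ − √h)/0.0140 = 2·7.02·(√5.12 − √0.553)/0.0140
  = 14.040 × (2.2627 − 0.74364) / 0.0140 = 1523.4 s.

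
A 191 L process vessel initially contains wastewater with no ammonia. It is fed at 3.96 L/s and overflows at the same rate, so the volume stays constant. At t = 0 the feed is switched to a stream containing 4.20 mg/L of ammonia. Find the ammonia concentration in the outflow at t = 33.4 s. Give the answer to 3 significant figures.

2.10 mg/L

Transient balance on the dissolved component: V dC/dt = Q(C_in − C).
Time constant τ = V/Q = 191/3.96 = 48.232 s.
This is linear first-order; C(t) = C_in + (C₀ − C_in) e^(−t/τ).
C(33.4) = 4.20 + (0 − 4.20)·e^(−33.4/48.232) = 4.20 + (-4.2000)·0.50033 = 2.0986 mg/L.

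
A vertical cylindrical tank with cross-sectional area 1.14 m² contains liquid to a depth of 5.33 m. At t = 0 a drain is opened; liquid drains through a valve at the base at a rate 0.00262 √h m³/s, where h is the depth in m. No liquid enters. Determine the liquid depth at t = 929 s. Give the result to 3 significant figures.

1.54 m

Mass balance (ρ constant): A dh/dt = −0.00262 √h.
∫ h^(−1/2) dh = −(0.00262/A) ∫ dt, giving 2√h = 2√h₀ − (0.00262/A) t.
√h = √5.33 − 0.00262·929/(2·1.14) = 2.3087 − 1.0675 = 1.2411.
h = 1.2411² = 1.5404 m.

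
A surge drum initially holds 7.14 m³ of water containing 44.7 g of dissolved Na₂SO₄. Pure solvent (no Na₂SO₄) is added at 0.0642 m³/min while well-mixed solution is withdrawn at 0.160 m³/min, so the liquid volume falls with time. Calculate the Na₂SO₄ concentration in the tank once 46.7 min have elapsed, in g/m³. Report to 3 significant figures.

3.24 g/m³

Let m(t) be the amount of Na₂SO₄. Volume: V(t) = V₀ + (Q_in − Q_out) t = 7.14 − 0.095800 t; V(46.7) = 2.6661 m³.
Species balance (pure solvent in): dm/dt = −Q_out · m/V(t).
Separate: dm/m = −Q_out dt/V(t) ⇒ ln(m/m₀) = −(Q_out/(Q_in−Q_out)) ln(V/V₀).
m = m₀ (V₀/V)^(Q_out/(Q_in−Q_out)) = 44.7 × (7.14/2.6661)^(-1.6701) = 8.6257 g.
C = m/V = 8.6257/2.6661 = 3.2353 g/m³.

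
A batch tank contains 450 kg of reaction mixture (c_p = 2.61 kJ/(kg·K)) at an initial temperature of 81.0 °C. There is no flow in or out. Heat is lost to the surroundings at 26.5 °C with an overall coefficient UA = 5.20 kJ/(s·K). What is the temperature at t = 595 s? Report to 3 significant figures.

30.4 °C

Heat balance on the well-mixed liquid: M c_p dT/dt = −UA(T − T_amb).
dT/dt = (T_ss − T)/τ with T_ss = T_amb = 26.500 °C, τ = M c_p/UA = 450·2.61/5.20 = 225.87 s.
Solution: T(t) = T_ss + (T₀ − T_ss) e^(−t/τ).
T(595) = 26.500 + (54.500)·0.071768 = 30.411 °C.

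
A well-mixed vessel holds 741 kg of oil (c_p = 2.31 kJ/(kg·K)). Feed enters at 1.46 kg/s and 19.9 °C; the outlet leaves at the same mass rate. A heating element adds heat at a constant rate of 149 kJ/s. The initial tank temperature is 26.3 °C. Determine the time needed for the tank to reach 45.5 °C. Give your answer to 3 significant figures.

M c_p dT/dt = ṁ c_p (T_in − T) + Q̇.
τ = M/ṁ = 507.53 s; T_ss = T_in + Q̇/(ṁ c_p) = 64.080 °C.
T(t) = T_ss + (T₀ − T_ss) e^(−t/τ). Set T = 45.5:
e^(−t/τ) = (45.5 − 64.080)/(26.3 − 64.080) = 0.49179
t = −507.53 · ln(0.49179) = 360.20 s.

360 s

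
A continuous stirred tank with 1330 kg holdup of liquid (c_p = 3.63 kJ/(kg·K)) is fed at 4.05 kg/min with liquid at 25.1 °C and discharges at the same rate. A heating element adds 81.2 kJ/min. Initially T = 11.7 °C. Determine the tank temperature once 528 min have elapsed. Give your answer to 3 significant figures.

First-law balance (no shaft work): M c_p dT/dt = ṁ c_p (T_in − T) + 81.2.
Rearrange: dT/dt = (T_ss − T)/τ with τ = M/ṁ = 328.40 min and T_ss = T_in + Q̇/(ṁ c_p) = 30.623 °C.
Integrating: T(t) = T_ss + (T₀ − T_ss) e^(−t/τ).
T(528) = 30.623 + (-18.923)·e^(−528/328.40) = 30.623 + (-18.923)·0.20032 = 26.832 °C.

26.8 °C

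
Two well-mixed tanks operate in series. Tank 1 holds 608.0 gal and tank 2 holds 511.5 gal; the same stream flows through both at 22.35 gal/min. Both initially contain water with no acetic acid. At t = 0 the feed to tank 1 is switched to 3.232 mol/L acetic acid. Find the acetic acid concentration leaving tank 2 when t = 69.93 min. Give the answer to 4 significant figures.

Time constants: τᵢ = Vᵢ/Q for each well-mixed tank.
τ₁ = 608.0/22.35 = 27.2036 min; τ₂ = 511.5/22.35 = 22.8859 min.
Solving the cascade with C₁(0)=C₂(0)=0 gives C₂(t) = C_in[1 − (τ₁ e^(−t/τ₁) − τ₂ e^(−t/τ₂))/(τ₁ − τ₂)].
At t = 69.93: e^(−t/τ₁) = 0.0764883, e^(−t/τ₂) = 0.0470948.
C₂ = 3.232·[1 − (27.2036·0.0764883 − 22.8859·0.0470948)/(4.31767)] = 3.232·0.767711 = 2.48124 mol/L.

2.481 mol/L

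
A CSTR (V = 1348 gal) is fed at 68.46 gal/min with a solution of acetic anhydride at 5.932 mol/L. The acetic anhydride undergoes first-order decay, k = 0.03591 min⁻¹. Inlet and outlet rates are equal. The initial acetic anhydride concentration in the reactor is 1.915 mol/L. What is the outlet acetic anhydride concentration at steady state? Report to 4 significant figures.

3.475 mol/L

Species balance: V dC/dt = Q C_in − Q C − k V C.
At steady state: 0 = Q C_in − (Q + kV) C_ss, so C_ss = Q C_in/(Q + kV).
C_ss = 68.46·5.932/(68.46 + 0.03591·1348) = 406.105/116.867 = 3.47494 mol/L.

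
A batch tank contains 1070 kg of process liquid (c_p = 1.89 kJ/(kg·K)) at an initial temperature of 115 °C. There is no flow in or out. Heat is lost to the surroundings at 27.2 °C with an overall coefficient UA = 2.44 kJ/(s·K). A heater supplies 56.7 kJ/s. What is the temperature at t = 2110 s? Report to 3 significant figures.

M c_p dT/dt = −UA(T − T_amb) + Q̇.
dT/dt = (T_ss − T)/τ with T_ss = T_amb + Q̇/UA = 27.2 + 56.7/2.44 = 50.438 °C, τ = M c_p/UA = 1070·1.89/2.44 = 828.81 s.
Integrating: T(t) = T_ss + (T₀ − T_ss) e^(−t/τ).
T(2110) = 50.438 + (64.562)·0.078409 = 55.500 °C.

55.5 °C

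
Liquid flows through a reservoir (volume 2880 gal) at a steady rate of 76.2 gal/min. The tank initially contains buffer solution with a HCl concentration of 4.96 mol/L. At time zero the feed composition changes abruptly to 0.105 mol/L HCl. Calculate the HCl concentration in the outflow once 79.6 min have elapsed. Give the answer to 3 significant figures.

0.696 mol/L

Transient balance on the dissolved component: V dC/dt = Q(C_in − C).
Time constant τ = V/Q = 2880/76.2 = 37.795 min.
Solution: C(t) = C_in + (C₀ − C_in) e^(−t/τ).
C(79.6) = 0.105 + (4.96 − 0.105)·e^(−79.6/37.795) = 0.105 + (4.8550)·0.12171 = 0.69592 mol/L.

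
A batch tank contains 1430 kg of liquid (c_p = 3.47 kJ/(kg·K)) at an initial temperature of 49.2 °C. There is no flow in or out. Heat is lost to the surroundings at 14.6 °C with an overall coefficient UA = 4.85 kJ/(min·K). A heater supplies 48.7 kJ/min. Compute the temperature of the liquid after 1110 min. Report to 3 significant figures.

M c_p dT/dt = −UA(T − T_amb) + Q̇.
dT/dt = (T_ss − T)/τ with T_ss = T_amb + Q̇/UA = 14.6 + 48.7/4.85 = 24.641 °C, τ = M c_p/UA = 1430·3.47/4.85 = 1023.1 min.
Integrating: T(t) = T_ss + (T₀ − T_ss) e^(−t/τ).
T(1110) = 24.641 + (24.559)·0.33793 = 32.940 °C.

32.9 °C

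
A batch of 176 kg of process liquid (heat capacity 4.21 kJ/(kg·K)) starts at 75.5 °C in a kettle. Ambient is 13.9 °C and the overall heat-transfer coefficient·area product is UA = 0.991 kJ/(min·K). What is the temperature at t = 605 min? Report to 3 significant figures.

41.3 °C

Heat balance on the well-mixed liquid: M c_p dT/dt = −UA(T − T_amb).
dT/dt = (T_ss − T)/τ with T_ss = T_amb = 13.900 °C, τ = M c_p/UA = 176·4.21/0.991 = 747.69 min.
Solution: T(t) = T_ss + (T₀ − T_ss) e^(−t/τ).
T(605) = 13.900 + (61.600)·0.44523 = 41.326 °C.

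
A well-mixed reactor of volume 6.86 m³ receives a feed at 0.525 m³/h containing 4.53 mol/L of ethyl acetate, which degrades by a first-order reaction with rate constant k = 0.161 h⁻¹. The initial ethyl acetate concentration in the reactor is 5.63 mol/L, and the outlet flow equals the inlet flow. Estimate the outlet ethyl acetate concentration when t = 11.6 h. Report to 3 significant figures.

1.72 mol/L

V dC/dt = Q(C_in − C) − k V C.
dC/dt = (Q/V) C_in − (Q/V + k) C; effective rate a = Q/V + k = 0.076531 + 0.161 = 0.23753 h⁻¹.
C_ss = Q C_in/(Q + kV) = 1.4595 mol/L; C(t) = C_ss + (C₀ − C_ss) e^(−a t).
C(11.6) = 1.4595 + (4.1705)·e^(−0.23753·11.6) = 1.4595 + (4.1705)·0.063586 = 1.7247 mol/L.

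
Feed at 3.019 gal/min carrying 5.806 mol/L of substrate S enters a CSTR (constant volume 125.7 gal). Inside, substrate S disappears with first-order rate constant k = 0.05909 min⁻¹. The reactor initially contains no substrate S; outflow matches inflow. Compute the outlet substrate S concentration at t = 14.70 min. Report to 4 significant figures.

1.183 mol/L

V dC/dt = Q(C_in − C) − k V C.
This is linear with rate a = Q/V + k = 0.0831075 min⁻¹.
C_ss = Q C_in/(Q + kV) = 1.67789 mol/L; C(t) = C_ss + (C₀ − C_ss) e^(−a t).
C(14.70) = 1.67789 + (-1.67789)·e^(−0.0831075·14.70) = 1.67789 + (-1.67789)·0.294735 = 1.18336 mol/L.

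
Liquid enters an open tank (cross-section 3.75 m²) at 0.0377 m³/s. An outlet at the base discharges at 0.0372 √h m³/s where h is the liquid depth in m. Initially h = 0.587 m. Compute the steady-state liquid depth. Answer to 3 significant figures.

Level balance: A dh/dt = 0.0377 − 0.0372 √h. Setting dh/dt = 0:
Q_in = 0.0372 √h_ss ⇒ √h_ss = 0.0377/0.0372 = 1.0134.
h_ss = 1.0134² = 1.0271 m. (Since h₀ = 0.587 m < h_ss, the level will rise toward this value.)

1.03 m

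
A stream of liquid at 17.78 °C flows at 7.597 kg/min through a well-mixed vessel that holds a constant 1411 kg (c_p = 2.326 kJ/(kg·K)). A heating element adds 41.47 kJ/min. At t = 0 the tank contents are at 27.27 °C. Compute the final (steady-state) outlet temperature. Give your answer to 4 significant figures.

M c_p dT/dt = ṁ c_p (T_in − T) + Q̇.
At steady state dT/dt = 0 ⇒ T_ss = T_in + Q̇/(ṁ c_p) = 17.78 + 41.47/(7.597·2.326) = 20.1268 °C.

20.13 °C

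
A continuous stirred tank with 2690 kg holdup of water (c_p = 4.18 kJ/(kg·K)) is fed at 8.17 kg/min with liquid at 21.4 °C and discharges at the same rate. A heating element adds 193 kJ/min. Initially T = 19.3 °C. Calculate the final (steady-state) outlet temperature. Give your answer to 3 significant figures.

27.1 °C

First-law balance (no shaft work): M c_p dT/dt = ṁ c_p (T_in − T) + 193.
At steady state dT/dt = 0 ⇒ T_ss = T_in + Q̇/(ṁ c_p) = 21.4 + 193/(8.17·4.18) = 27.051 °C.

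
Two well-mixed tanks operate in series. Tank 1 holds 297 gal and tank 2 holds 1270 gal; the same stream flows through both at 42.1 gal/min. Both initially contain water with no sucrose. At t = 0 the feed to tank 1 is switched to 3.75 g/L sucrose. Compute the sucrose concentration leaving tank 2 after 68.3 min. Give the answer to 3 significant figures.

3.24 g/L

Time constants: τᵢ = Vᵢ/Q for each well-mixed tank.
τ₁ = 297/42.1 = 7.0546 min; τ₂ = 1270/42.1 = 30.166 min.
Solving the cascade with C₁(0)=C₂(0)=0 gives C₂(t) = C_in[1 − (τ₁ e^(−t/τ₁) − τ₂ e^(−t/τ₂))/(τ₁ − τ₂)].
At t = 68.3: e^(−t/τ₁) = 6.2423e-05, e^(−t/τ₂) = 0.10392.
C₂ = 3.75·[1 − (7.0546·6.2423e-05 − 30.166·0.10392)/(-23.112)] = 3.75·0.86438 = 3.2414 g/L.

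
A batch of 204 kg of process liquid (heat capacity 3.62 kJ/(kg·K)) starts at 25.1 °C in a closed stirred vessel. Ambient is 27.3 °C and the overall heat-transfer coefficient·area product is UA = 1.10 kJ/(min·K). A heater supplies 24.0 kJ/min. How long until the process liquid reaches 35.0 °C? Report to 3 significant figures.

Lumped-capacitance energy balance: M c_p dT/dt = UA(T_amb − T) + Q̇.
τ = M c_p/UA = 671.35 min; T_ss = T_amb + Q̇/UA = 27.3 + 24.0/1.10 = 49.118 °C.
T(t) = T_ss + (T₀ − T_ss)e^(−t/τ); set T = 35.0:
t = −τ ln[(T − T_ss)/(T₀ − T_ss)] = −671.35 · ln(0.58781) = 356.72 min.

357 min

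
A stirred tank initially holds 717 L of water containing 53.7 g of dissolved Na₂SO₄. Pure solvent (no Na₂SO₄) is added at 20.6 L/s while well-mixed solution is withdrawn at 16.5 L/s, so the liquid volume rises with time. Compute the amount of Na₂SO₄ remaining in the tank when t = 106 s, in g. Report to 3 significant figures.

7.98 g

Total volume: dV/dt = Q_in − Q_out = 4.1000 L/s, so V(t) = 717 + 4.1000 t and V(106) = 1151.6 L.
No Na₂SO₄ enters, so dm/dt = −Q_out · (m/V).
dm/m = −Q_out dt/(V₀ + 4.1000 t); integrating gives ln(m/m₀) = −(Q_out/(Q_in−Q_out)) ln(V/V₀).
m = m₀ (V₀/V)^(Q_out/(Q_in−Q_out)) = 53.7 × (717/1151.6)^(4.0244) = 7.9767 g.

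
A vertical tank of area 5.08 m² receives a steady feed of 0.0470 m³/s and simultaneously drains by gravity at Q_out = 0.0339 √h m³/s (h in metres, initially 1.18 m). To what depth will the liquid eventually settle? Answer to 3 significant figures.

Volume balance on the tank: A dh/dt = Q_in − 0.0339 √h. At steady state dh/dt = 0:
Q_in = 0.0339 √h_ss ⇒ √h_ss = 0.0470/0.0339 = 1.3864.
h_ss = 1.3864² = 1.9222 m. (Since h₀ = 1.18 m < h_ss, the level will rise toward this value.)

1.92 m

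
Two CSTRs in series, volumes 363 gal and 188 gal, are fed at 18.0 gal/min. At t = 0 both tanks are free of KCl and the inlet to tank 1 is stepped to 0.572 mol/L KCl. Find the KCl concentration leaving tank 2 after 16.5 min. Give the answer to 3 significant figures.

Each tank obeys Vᵢ dCᵢ/dt = Q(Cᵢ₋₁ − Cᵢ), so τᵢ = Vᵢ/Q.
τ₁ = 363/18.0 = 20.167 min; τ₂ = 188/18.0 = 10.444 min.
Solving the cascade with C₁(0)=C₂(0)=0 gives C₂(t) = C_in[1 − (τ₁ e^(−t/τ₁) − τ₂ e^(−t/τ₂))/(τ₁ − τ₂)].
At t = 16.5: e^(−t/τ₁) = 0.44123, e^(−t/τ₂) = 0.20602.
C₂ = 0.572·[1 − (20.167·0.44123 − 10.444·0.20602)/(9.7222)] = 0.572·0.30608 = 0.17508 mol/L.

0.175 mol/L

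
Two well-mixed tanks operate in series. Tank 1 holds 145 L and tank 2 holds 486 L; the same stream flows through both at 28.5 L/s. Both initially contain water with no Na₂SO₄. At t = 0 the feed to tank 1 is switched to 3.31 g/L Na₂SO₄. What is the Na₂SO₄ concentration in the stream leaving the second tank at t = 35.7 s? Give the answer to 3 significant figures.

Species balance on tank i: dCᵢ/dt = (Cᵢ₋₁ − Cᵢ)/τᵢ with τᵢ = Vᵢ/Q.
τ₁ = 145/28.5 = 5.0877 s; τ₂ = 486/28.5 = 17.053 s.
Tank 1: C₁ = C_in(1 − e^(−t/τ₁)). Tank 2 (τ₁ ≠ τ₂): C₂ = C_in[1 − (τ₁ e^(−t/τ₁) − τ₂ e^(−t/τ₂))/(τ₁ − τ₂)].
At t = 35.7: e^(−t/τ₁) = 0.00089660, e^(−t/τ₂) = 0.12325.
C₂ = 3.31·[1 − (5.0877·0.00089660 − 17.053·0.12325)/(-11.965)] = 3.31·0.82472 = 2.7298 g/L.

2.73 g/L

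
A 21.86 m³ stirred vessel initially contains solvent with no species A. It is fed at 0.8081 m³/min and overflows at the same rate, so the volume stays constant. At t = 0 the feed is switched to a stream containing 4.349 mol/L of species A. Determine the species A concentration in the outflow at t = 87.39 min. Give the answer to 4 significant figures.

Transient balance on the dissolved component: V dC/dt = Q(C_in − C).
So dC/dt = (C_in − C)/τ with τ = V/Q = 21.86/0.8081 = 27.0511 min.
This is linear first-order; C(t) = C_in + (C₀ − C_in) e^(−t/τ).
C(87.39) = 4.349 + (0 − 4.349)·e^(−87.39/27.0511) = 4.349 + (-4.34900)·0.0395357 = 4.17706 mol/L.

4.177 mol/L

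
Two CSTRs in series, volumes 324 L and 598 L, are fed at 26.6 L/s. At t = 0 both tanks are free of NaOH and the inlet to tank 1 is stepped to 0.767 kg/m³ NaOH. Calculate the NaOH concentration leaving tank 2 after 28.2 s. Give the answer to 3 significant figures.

0.379 kg/m³

Species balance on tank i: dCᵢ/dt = (Cᵢ₋₁ − Cᵢ)/τᵢ with τᵢ = Vᵢ/Q.
τ₁ = 324/26.6 = 12.180 s; τ₂ = 598/26.6 = 22.481 s.
Solving the cascade with C₁(0)=C₂(0)=0 gives C₂(t) = C_in[1 − (τ₁ e^(−t/τ₁) − τ₂ e^(−t/τ₂))/(τ₁ − τ₂)].
At t = 28.2: e^(−t/τ₁) = 0.098748, e^(−t/τ₂) = 0.28525.
C₂ = 0.767·[1 − (12.180·0.098748 − 22.481·0.28525)/(-10.301)] = 0.767·0.49421 = 0.37906 kg/m³.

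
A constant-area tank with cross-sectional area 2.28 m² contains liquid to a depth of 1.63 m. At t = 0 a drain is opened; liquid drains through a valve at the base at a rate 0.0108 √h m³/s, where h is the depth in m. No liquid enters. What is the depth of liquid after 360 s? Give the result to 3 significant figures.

Volume balance on the tank: A dh/dt = −0.0108 √h.
∫ h^(−1/2) dh = −(0.0108/A) ∫ dt, giving 2√h = 2√h₀ − (0.0108/A) t.
√h = √1.63 − 0.0108·360/(2·2.28) = 1.2767 − 0.85263 = 0.42408.
h = 0.42408² = 0.17985 m.

0.180 m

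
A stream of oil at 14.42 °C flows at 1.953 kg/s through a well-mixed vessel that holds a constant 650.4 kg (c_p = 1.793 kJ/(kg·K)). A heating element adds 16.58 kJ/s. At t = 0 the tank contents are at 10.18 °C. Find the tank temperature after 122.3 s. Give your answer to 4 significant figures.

First-law balance (no shaft work): M c_p dT/dt = ṁ c_p (T_in − T) + 16.58.
Rearrange: dT/dt = (T_ss − T)/τ with τ = M/ṁ = 333.026 s and T_ss = T_in + Q̇/(ṁ c_p) = 19.1548 °C.
Integrating: T(t) = T_ss + (T₀ − T_ss) e^(−t/τ).
T(122.3) = 19.1548 + (-8.97480)·e^(−122.3/333.026) = 19.1548 + (-8.97480)·0.692644 = 12.9385 °C.

12.94 °C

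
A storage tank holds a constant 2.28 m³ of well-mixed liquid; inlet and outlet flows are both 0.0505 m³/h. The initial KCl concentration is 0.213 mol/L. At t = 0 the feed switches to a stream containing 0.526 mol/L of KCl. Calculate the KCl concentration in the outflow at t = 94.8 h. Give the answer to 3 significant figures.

0.488 mol/L

Species balance on the tank: V dC/dt = Q(C_in − C).
Time constant τ = V/Q = 2.28/0.0505 = 45.149 h.
C approaches C_in exponentially: C(t) = C_in + (C₀ − C_in) e^(−t/τ).
C(94.8) = 0.526 + (0.213 − 0.526)·e^(−94.8/45.149) = 0.526 + (-0.31300)·0.12249 = 0.48766 mol/L.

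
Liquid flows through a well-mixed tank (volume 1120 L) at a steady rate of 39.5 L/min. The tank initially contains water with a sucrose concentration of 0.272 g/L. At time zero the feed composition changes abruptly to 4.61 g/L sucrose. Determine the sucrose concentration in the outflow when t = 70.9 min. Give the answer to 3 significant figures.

Species balance on the tank: V dC/dt = Q(C_in − C).
Rewrite as dC/dt + C/τ = C_in/τ, τ = V/Q = 28.354 min.
Solution: C(t) = C_in + (C₀ − C_in) e^(−t/τ).
C(70.9) = 4.61 + (0.272 − 4.61)·e^(−70.9/28.354) = 4.61 + (-4.3380)·0.082045 = 4.2541 g/L.

4.25 g/L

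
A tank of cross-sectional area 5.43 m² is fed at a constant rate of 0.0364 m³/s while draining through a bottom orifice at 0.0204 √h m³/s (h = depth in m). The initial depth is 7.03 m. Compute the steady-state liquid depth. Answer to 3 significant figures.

3.18 m

Level balance: A dh/dt = 0.0364 − 0.0204 √h. Setting dh/dt = 0:
Q_in = 0.0204 √h_ss ⇒ √h_ss = 0.0364/0.0204 = 1.7843.
h_ss = 1.7843² = 3.1838 m. (Since h₀ = 7.03 m > h_ss, the level will fall toward this value.)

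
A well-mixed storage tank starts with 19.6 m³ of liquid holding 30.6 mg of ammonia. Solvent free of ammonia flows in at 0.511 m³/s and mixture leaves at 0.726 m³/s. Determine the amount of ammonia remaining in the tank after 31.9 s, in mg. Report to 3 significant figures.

Let m(t) be the amount of ammonia. Volume: V(t) = V₀ + (Q_in − Q_out) t = 19.6 − 0.21500 t; V(31.9) = 12.742 m³.
No ammonia enters, so dm/dt = −Q_out · (m/V).
dm/m = −Q_out dt/(V₀ − 0.21500 t); integrating gives ln(m/m₀) = −(Q_out/(Q_in−Q_out)) ln(V/V₀).
m = m₀ (V₀/V)^(Q_out/(Q_in−Q_out)) = 30.6 × (19.6/12.742)^(-3.3767) = 7.1474 mg.

7.15 mg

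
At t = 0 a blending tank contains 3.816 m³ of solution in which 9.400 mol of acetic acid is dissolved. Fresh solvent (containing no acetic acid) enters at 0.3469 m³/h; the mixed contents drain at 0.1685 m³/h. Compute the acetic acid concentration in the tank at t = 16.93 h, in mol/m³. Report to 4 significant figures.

0.7928 mol/m³

Total volume: dV/dt = Q_in − Q_out = 0.178400 m³/h, so V(t) = 3.816 + 0.178400 t and V(16.93) = 6.83631 m³.
Solute balance: dm/dt = 0 − Q_out C = −Q_out m/V(t).
Separate: dm/m = −Q_out dt/V(t) ⇒ ln(m/m₀) = −(Q_out/(Q_in−Q_out)) ln(V/V₀).
m = m₀ (V₀/V)^(Q_out/(Q_in−Q_out)) = 9.400 × (3.816/6.83631)^(0.944507) = 5.41958 mol.
C = m/V = 5.41958/6.83631 = 0.792764 mol/m³.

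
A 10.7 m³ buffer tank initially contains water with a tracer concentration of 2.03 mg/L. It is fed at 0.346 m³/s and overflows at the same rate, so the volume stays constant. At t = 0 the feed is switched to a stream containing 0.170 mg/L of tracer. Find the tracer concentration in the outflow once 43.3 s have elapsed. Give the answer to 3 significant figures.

Accumulation = in − out for the solute gives V dC/dt = Q(C_in − C).
Rewrite as dC/dt + C/τ = C_in/τ, τ = V/Q = 30.925 s.
C approaches C_in exponentially: C(t) = C_in + (C₀ − C_in) e^(−t/τ).
C(43.3) = 0.170 + (2.03 − 0.170)·e^(−43.3/30.925) = 0.170 + (1.8600)·0.24656 = 0.62859 mg/L.

0.629 mg/L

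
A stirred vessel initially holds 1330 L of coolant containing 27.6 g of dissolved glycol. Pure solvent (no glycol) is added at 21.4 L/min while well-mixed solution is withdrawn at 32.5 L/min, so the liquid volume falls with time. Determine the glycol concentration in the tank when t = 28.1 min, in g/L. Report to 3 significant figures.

0.0124 g/L

Total volume: dV/dt = Q_in − Q_out = -11.100 L/min, so V(t) = 1330 − 11.100 t and V(28.1) = 1018.1 L.
No glycol enters, so dm/dt = −Q_out · (m/V).
Separate: dm/m = −Q_out dt/V(t) ⇒ ln(m/m₀) = −(Q_out/(Q_in−Q_out)) ln(V/V₀).
m = m₀ (V₀/V)^(Q_out/(Q_in−Q_out)) = 27.6 × (1330/1018.1)^(-2.9279) = 12.621 g.
C = m/V = 12.621/1018.1 = 0.012396 g/L.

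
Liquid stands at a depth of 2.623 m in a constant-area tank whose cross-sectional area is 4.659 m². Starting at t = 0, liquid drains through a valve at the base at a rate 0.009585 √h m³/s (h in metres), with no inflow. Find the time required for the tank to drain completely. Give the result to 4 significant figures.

Unsteady balance on liquid volume: A dh/dt = −0.009585 √h.
This is separable: 2 d(√h)/dt = −0.009585/A, so √h = √h₀ − (0.009585/(2A)) t.
Tank is empty when √h = 0: t_empty = 2A√h₀/0.009585.
t_empty = 2·4.659·√2.623/0.009585 = 9.31800·1.61957/0.009585 = 1574.45 s.

1574 s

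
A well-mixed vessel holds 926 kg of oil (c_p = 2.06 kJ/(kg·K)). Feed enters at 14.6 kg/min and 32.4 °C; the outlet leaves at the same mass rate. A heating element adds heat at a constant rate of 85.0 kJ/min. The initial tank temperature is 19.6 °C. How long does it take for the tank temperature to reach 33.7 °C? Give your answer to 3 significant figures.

148 min

Heat balance on the well-mixed liquid: M c_p dT/dt = ṁ c_p (T_in − T) + 85.0.
τ = M/ṁ = 63.425 min; T_ss = T_in + Q̇/(ṁ c_p) = 35.226 °C.
T(t) = T_ss + (T₀ − T_ss) e^(−t/τ). Set T = 33.7:
e^(−t/τ) = (33.7 − 35.226)/(19.6 − 35.226) = 0.097668
t = −63.425 · ln(0.097668) = 147.54 min.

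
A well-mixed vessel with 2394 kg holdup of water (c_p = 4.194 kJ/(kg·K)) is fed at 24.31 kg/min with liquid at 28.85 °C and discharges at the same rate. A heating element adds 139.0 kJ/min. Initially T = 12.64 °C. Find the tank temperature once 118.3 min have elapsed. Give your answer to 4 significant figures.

24.93 °C

First-law balance (no shaft work): M c_p dT/dt = ṁ c_p (T_in − T) + 139.0.
τ = M/ṁ = 98.4780 min; T_ss = T_in + Q̇/(ṁ c_p) = 28.85 + 139.0/(24.31·4.194) = 30.2133 °C.
This is linear first-order; T(t) = T_ss + (T₀ − T_ss) e^(−t/τ).
T(118.3) = 30.2133 + (-17.5733)·e^(−118.3/98.4780) = 30.2133 + (-17.5733)·0.300808 = 24.9271 °C.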